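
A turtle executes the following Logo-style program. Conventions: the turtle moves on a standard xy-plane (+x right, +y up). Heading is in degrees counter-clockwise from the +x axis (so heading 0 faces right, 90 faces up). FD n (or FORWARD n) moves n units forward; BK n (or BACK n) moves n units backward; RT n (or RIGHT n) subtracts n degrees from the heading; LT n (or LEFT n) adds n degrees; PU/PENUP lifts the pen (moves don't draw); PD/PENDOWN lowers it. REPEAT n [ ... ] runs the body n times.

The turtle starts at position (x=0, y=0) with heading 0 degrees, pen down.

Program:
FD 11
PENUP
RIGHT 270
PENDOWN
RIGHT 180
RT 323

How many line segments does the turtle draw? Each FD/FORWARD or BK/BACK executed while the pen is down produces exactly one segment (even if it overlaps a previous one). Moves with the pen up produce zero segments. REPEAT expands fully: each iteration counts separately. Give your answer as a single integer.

Executing turtle program step by step:
Start: pos=(0,0), heading=0, pen down
FD 11: (0,0) -> (11,0) [heading=0, draw]
PU: pen up
RT 270: heading 0 -> 90
PD: pen down
RT 180: heading 90 -> 270
RT 323: heading 270 -> 307
Final: pos=(11,0), heading=307, 1 segment(s) drawn
Segments drawn: 1

Answer: 1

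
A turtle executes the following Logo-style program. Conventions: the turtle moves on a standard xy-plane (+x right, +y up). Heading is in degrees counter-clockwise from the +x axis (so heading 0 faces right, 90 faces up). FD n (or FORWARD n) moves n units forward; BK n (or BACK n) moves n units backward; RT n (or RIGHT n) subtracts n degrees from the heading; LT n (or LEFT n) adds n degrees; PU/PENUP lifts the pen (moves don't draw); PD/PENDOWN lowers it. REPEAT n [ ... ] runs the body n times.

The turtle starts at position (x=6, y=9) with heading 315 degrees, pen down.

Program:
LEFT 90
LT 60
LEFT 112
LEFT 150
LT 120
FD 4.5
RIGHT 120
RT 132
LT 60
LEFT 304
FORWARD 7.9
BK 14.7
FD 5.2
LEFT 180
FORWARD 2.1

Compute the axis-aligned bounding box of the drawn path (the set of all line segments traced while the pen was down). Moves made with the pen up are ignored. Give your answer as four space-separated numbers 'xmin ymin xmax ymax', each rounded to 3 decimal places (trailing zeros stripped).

Executing turtle program step by step:
Start: pos=(6,9), heading=315, pen down
LT 90: heading 315 -> 45
LT 60: heading 45 -> 105
LT 112: heading 105 -> 217
LT 150: heading 217 -> 7
LT 120: heading 7 -> 127
FD 4.5: (6,9) -> (3.292,12.594) [heading=127, draw]
RT 120: heading 127 -> 7
RT 132: heading 7 -> 235
LT 60: heading 235 -> 295
LT 304: heading 295 -> 239
FD 7.9: (3.292,12.594) -> (-0.777,5.822) [heading=239, draw]
BK 14.7: (-0.777,5.822) -> (6.794,18.423) [heading=239, draw]
FD 5.2: (6.794,18.423) -> (4.116,13.965) [heading=239, draw]
LT 180: heading 239 -> 59
FD 2.1: (4.116,13.965) -> (5.197,15.765) [heading=59, draw]
Final: pos=(5.197,15.765), heading=59, 5 segment(s) drawn

Segment endpoints: x in {-0.777, 3.292, 4.116, 5.197, 6, 6.794}, y in {5.822, 9, 12.594, 13.965, 15.765, 18.423}
xmin=-0.777, ymin=5.822, xmax=6.794, ymax=18.423

Answer: -0.777 5.822 6.794 18.423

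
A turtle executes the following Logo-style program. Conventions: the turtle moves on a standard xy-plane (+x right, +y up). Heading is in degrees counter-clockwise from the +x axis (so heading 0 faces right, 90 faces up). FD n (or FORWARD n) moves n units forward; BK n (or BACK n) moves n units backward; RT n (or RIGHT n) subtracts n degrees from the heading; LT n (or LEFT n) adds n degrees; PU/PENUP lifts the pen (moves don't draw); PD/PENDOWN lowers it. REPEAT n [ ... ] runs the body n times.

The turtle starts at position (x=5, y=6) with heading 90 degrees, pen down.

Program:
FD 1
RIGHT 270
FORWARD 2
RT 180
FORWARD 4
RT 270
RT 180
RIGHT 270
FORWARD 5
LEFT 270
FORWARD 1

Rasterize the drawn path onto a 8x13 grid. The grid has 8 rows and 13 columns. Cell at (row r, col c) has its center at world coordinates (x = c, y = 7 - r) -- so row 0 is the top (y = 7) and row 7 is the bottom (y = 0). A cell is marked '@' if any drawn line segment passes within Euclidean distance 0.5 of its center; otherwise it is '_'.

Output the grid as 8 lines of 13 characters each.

Answer: ___@@@@@@@@@@
_____@______@
_____________
_____________
_____________
_____________
_____________
_____________

Derivation:
Segment 0: (5,6) -> (5,7)
Segment 1: (5,7) -> (3,7)
Segment 2: (3,7) -> (7,7)
Segment 3: (7,7) -> (12,7)
Segment 4: (12,7) -> (12,6)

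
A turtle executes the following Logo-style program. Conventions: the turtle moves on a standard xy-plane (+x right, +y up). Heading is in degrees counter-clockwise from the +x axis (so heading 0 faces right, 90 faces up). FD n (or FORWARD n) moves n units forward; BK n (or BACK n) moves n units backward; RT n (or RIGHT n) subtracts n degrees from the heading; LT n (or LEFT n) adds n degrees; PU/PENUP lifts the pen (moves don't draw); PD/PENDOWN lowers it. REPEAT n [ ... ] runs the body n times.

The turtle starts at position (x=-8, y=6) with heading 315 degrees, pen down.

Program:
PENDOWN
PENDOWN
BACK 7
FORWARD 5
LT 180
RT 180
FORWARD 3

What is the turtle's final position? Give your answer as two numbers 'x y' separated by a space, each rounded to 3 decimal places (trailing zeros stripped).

Answer: -7.293 5.293

Derivation:
Executing turtle program step by step:
Start: pos=(-8,6), heading=315, pen down
PD: pen down
PD: pen down
BK 7: (-8,6) -> (-12.95,10.95) [heading=315, draw]
FD 5: (-12.95,10.95) -> (-9.414,7.414) [heading=315, draw]
LT 180: heading 315 -> 135
RT 180: heading 135 -> 315
FD 3: (-9.414,7.414) -> (-7.293,5.293) [heading=315, draw]
Final: pos=(-7.293,5.293), heading=315, 3 segment(s) drawn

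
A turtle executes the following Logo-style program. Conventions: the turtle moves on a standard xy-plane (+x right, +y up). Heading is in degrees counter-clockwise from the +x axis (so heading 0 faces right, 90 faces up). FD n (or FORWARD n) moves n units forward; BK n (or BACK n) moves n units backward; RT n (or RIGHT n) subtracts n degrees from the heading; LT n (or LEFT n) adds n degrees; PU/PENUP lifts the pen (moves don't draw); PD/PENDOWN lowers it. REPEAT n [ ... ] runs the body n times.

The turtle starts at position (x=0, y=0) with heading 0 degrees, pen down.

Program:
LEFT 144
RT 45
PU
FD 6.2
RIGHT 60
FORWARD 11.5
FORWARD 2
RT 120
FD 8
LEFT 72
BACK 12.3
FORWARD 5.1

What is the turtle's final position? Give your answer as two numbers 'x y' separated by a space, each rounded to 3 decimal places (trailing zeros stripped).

Answer: 3.662 7.844

Derivation:
Executing turtle program step by step:
Start: pos=(0,0), heading=0, pen down
LT 144: heading 0 -> 144
RT 45: heading 144 -> 99
PU: pen up
FD 6.2: (0,0) -> (-0.97,6.124) [heading=99, move]
RT 60: heading 99 -> 39
FD 11.5: (-0.97,6.124) -> (7.967,13.361) [heading=39, move]
FD 2: (7.967,13.361) -> (9.522,14.619) [heading=39, move]
RT 120: heading 39 -> 279
FD 8: (9.522,14.619) -> (10.773,6.718) [heading=279, move]
LT 72: heading 279 -> 351
BK 12.3: (10.773,6.718) -> (-1.376,8.642) [heading=351, move]
FD 5.1: (-1.376,8.642) -> (3.662,7.844) [heading=351, move]
Final: pos=(3.662,7.844), heading=351, 0 segment(s) drawn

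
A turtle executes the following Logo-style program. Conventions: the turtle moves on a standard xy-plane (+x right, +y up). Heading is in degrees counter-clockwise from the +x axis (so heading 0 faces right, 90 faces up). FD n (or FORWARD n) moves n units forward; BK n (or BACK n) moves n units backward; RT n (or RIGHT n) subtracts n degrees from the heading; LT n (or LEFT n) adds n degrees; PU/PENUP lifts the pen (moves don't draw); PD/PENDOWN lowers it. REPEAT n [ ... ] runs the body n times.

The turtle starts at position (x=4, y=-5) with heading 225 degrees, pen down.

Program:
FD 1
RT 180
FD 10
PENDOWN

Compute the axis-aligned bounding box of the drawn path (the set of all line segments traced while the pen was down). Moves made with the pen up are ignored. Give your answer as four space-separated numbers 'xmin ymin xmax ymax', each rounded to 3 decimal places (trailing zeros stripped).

Executing turtle program step by step:
Start: pos=(4,-5), heading=225, pen down
FD 1: (4,-5) -> (3.293,-5.707) [heading=225, draw]
RT 180: heading 225 -> 45
FD 10: (3.293,-5.707) -> (10.364,1.364) [heading=45, draw]
PD: pen down
Final: pos=(10.364,1.364), heading=45, 2 segment(s) drawn

Segment endpoints: x in {3.293, 4, 10.364}, y in {-5.707, -5, 1.364}
xmin=3.293, ymin=-5.707, xmax=10.364, ymax=1.364

Answer: 3.293 -5.707 10.364 1.364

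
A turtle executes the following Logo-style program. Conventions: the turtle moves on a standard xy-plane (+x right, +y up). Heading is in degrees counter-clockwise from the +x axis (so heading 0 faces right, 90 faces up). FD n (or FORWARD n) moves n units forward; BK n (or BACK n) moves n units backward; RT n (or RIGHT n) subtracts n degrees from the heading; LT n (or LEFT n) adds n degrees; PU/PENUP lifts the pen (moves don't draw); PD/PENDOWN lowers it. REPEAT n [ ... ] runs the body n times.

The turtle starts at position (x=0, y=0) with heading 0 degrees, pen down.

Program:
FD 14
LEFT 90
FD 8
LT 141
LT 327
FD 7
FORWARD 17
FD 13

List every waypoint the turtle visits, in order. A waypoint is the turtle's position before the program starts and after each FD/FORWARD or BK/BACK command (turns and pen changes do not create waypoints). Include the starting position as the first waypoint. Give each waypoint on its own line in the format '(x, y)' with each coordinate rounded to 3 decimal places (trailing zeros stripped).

Answer: (0, 0)
(14, 0)
(14, 8)
(7.343, 5.837)
(-8.825, 0.584)
(-21.189, -3.434)

Derivation:
Executing turtle program step by step:
Start: pos=(0,0), heading=0, pen down
FD 14: (0,0) -> (14,0) [heading=0, draw]
LT 90: heading 0 -> 90
FD 8: (14,0) -> (14,8) [heading=90, draw]
LT 141: heading 90 -> 231
LT 327: heading 231 -> 198
FD 7: (14,8) -> (7.343,5.837) [heading=198, draw]
FD 17: (7.343,5.837) -> (-8.825,0.584) [heading=198, draw]
FD 13: (-8.825,0.584) -> (-21.189,-3.434) [heading=198, draw]
Final: pos=(-21.189,-3.434), heading=198, 5 segment(s) drawn
Waypoints (6 total):
(0, 0)
(14, 0)
(14, 8)
(7.343, 5.837)
(-8.825, 0.584)
(-21.189, -3.434)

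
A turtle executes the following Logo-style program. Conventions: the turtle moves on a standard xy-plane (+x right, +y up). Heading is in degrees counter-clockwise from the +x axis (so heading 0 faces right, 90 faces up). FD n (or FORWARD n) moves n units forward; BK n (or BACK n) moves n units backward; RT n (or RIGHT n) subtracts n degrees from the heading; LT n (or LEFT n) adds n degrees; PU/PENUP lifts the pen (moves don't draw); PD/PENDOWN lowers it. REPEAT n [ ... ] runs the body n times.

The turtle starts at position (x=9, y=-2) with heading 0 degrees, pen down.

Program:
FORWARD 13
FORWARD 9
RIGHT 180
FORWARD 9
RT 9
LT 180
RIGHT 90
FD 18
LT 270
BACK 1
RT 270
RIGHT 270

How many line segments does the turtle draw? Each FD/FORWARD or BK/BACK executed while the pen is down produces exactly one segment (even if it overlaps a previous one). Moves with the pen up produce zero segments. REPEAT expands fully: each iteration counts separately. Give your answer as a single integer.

Executing turtle program step by step:
Start: pos=(9,-2), heading=0, pen down
FD 13: (9,-2) -> (22,-2) [heading=0, draw]
FD 9: (22,-2) -> (31,-2) [heading=0, draw]
RT 180: heading 0 -> 180
FD 9: (31,-2) -> (22,-2) [heading=180, draw]
RT 9: heading 180 -> 171
LT 180: heading 171 -> 351
RT 90: heading 351 -> 261
FD 18: (22,-2) -> (19.184,-19.778) [heading=261, draw]
LT 270: heading 261 -> 171
BK 1: (19.184,-19.778) -> (20.172,-19.935) [heading=171, draw]
RT 270: heading 171 -> 261
RT 270: heading 261 -> 351
Final: pos=(20.172,-19.935), heading=351, 5 segment(s) drawn
Segments drawn: 5

Answer: 5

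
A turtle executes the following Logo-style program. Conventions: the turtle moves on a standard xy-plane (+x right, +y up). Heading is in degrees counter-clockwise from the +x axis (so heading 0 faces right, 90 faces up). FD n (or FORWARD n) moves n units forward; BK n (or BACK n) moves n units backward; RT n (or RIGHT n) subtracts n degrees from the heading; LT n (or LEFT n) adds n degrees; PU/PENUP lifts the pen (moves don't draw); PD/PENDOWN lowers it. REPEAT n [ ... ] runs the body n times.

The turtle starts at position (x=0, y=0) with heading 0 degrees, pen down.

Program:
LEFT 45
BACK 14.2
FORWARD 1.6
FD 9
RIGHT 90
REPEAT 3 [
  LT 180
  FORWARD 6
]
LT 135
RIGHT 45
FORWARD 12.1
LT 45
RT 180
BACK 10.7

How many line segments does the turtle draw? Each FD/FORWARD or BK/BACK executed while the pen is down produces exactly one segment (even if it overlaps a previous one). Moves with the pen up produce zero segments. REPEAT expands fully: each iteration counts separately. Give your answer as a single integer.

Answer: 8

Derivation:
Executing turtle program step by step:
Start: pos=(0,0), heading=0, pen down
LT 45: heading 0 -> 45
BK 14.2: (0,0) -> (-10.041,-10.041) [heading=45, draw]
FD 1.6: (-10.041,-10.041) -> (-8.91,-8.91) [heading=45, draw]
FD 9: (-8.91,-8.91) -> (-2.546,-2.546) [heading=45, draw]
RT 90: heading 45 -> 315
REPEAT 3 [
  -- iteration 1/3 --
  LT 180: heading 315 -> 135
  FD 6: (-2.546,-2.546) -> (-6.788,1.697) [heading=135, draw]
  -- iteration 2/3 --
  LT 180: heading 135 -> 315
  FD 6: (-6.788,1.697) -> (-2.546,-2.546) [heading=315, draw]
  -- iteration 3/3 --
  LT 180: heading 315 -> 135
  FD 6: (-2.546,-2.546) -> (-6.788,1.697) [heading=135, draw]
]
LT 135: heading 135 -> 270
RT 45: heading 270 -> 225
FD 12.1: (-6.788,1.697) -> (-15.344,-6.859) [heading=225, draw]
LT 45: heading 225 -> 270
RT 180: heading 270 -> 90
BK 10.7: (-15.344,-6.859) -> (-15.344,-17.559) [heading=90, draw]
Final: pos=(-15.344,-17.559), heading=90, 8 segment(s) drawn
Segments drawn: 8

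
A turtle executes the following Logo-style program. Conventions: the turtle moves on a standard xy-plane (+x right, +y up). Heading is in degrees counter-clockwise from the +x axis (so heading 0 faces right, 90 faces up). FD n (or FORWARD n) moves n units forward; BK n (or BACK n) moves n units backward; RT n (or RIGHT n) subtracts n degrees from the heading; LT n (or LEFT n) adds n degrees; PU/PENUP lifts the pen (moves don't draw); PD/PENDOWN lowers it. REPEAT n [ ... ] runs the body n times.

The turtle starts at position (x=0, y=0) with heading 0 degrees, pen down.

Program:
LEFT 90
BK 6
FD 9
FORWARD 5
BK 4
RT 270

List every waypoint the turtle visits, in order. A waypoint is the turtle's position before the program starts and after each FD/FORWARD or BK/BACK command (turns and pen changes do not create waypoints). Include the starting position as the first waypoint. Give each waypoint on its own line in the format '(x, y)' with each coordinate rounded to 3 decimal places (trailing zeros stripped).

Executing turtle program step by step:
Start: pos=(0,0), heading=0, pen down
LT 90: heading 0 -> 90
BK 6: (0,0) -> (0,-6) [heading=90, draw]
FD 9: (0,-6) -> (0,3) [heading=90, draw]
FD 5: (0,3) -> (0,8) [heading=90, draw]
BK 4: (0,8) -> (0,4) [heading=90, draw]
RT 270: heading 90 -> 180
Final: pos=(0,4), heading=180, 4 segment(s) drawn
Waypoints (5 total):
(0, 0)
(0, -6)
(0, 3)
(0, 8)
(0, 4)

Answer: (0, 0)
(0, -6)
(0, 3)
(0, 8)
(0, 4)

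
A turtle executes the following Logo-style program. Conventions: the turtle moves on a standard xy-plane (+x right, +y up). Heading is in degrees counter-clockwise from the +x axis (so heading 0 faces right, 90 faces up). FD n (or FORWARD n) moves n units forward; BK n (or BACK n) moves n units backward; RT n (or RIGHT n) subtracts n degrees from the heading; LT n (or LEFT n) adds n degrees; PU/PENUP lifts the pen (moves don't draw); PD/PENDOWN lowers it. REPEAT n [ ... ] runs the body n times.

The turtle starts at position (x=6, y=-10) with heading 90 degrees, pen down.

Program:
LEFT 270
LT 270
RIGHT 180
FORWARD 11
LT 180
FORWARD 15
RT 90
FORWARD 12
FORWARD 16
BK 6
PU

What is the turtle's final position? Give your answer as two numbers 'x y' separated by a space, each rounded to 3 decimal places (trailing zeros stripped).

Executing turtle program step by step:
Start: pos=(6,-10), heading=90, pen down
LT 270: heading 90 -> 0
LT 270: heading 0 -> 270
RT 180: heading 270 -> 90
FD 11: (6,-10) -> (6,1) [heading=90, draw]
LT 180: heading 90 -> 270
FD 15: (6,1) -> (6,-14) [heading=270, draw]
RT 90: heading 270 -> 180
FD 12: (6,-14) -> (-6,-14) [heading=180, draw]
FD 16: (-6,-14) -> (-22,-14) [heading=180, draw]
BK 6: (-22,-14) -> (-16,-14) [heading=180, draw]
PU: pen up
Final: pos=(-16,-14), heading=180, 5 segment(s) drawn

Answer: -16 -14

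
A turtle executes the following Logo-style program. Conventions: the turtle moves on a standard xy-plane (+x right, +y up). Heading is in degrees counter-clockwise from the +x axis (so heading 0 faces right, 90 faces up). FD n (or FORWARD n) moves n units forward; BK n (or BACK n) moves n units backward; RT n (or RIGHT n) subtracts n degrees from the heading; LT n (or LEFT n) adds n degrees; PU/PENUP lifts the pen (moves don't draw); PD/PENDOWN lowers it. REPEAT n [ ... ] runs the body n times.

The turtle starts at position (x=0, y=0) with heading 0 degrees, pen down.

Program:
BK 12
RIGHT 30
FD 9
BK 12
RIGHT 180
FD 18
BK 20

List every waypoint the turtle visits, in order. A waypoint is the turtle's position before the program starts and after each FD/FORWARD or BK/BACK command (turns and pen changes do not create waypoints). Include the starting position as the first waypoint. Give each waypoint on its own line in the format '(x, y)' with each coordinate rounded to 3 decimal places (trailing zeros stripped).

Answer: (0, 0)
(-12, 0)
(-4.206, -4.5)
(-14.598, 1.5)
(-30.187, 10.5)
(-12.866, 0.5)

Derivation:
Executing turtle program step by step:
Start: pos=(0,0), heading=0, pen down
BK 12: (0,0) -> (-12,0) [heading=0, draw]
RT 30: heading 0 -> 330
FD 9: (-12,0) -> (-4.206,-4.5) [heading=330, draw]
BK 12: (-4.206,-4.5) -> (-14.598,1.5) [heading=330, draw]
RT 180: heading 330 -> 150
FD 18: (-14.598,1.5) -> (-30.187,10.5) [heading=150, draw]
BK 20: (-30.187,10.5) -> (-12.866,0.5) [heading=150, draw]
Final: pos=(-12.866,0.5), heading=150, 5 segment(s) drawn
Waypoints (6 total):
(0, 0)
(-12, 0)
(-4.206, -4.5)
(-14.598, 1.5)
(-30.187, 10.5)
(-12.866, 0.5)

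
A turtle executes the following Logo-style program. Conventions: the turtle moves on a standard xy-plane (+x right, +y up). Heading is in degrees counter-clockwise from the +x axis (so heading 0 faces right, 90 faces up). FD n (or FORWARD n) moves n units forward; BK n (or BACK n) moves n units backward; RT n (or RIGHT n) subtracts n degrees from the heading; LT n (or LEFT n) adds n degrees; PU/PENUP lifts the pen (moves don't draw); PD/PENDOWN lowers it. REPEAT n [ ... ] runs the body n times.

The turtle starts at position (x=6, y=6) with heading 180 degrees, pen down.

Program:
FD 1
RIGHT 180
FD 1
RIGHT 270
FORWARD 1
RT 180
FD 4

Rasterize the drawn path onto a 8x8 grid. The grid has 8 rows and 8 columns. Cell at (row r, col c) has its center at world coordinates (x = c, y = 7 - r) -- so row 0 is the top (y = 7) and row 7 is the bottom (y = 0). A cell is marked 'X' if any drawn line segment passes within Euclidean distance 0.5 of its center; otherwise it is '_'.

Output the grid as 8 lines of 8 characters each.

Answer: ______X_
_____XX_
______X_
______X_
______X_
________
________
________

Derivation:
Segment 0: (6,6) -> (5,6)
Segment 1: (5,6) -> (6,6)
Segment 2: (6,6) -> (6,7)
Segment 3: (6,7) -> (6,3)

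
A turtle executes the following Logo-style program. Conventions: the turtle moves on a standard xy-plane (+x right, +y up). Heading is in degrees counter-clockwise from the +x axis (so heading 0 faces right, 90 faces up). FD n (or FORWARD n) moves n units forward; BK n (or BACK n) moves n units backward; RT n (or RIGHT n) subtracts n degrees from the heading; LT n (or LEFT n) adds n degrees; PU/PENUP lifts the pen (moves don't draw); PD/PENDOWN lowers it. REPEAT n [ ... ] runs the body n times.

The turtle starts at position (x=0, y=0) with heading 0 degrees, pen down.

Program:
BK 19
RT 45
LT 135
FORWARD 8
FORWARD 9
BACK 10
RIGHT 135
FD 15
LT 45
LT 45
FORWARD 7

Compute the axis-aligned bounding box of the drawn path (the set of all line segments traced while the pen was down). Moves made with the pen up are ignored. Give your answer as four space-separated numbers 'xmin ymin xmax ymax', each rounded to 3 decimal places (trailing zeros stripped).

Answer: -19 -3.607 0 17

Derivation:
Executing turtle program step by step:
Start: pos=(0,0), heading=0, pen down
BK 19: (0,0) -> (-19,0) [heading=0, draw]
RT 45: heading 0 -> 315
LT 135: heading 315 -> 90
FD 8: (-19,0) -> (-19,8) [heading=90, draw]
FD 9: (-19,8) -> (-19,17) [heading=90, draw]
BK 10: (-19,17) -> (-19,7) [heading=90, draw]
RT 135: heading 90 -> 315
FD 15: (-19,7) -> (-8.393,-3.607) [heading=315, draw]
LT 45: heading 315 -> 0
LT 45: heading 0 -> 45
FD 7: (-8.393,-3.607) -> (-3.444,1.343) [heading=45, draw]
Final: pos=(-3.444,1.343), heading=45, 6 segment(s) drawn

Segment endpoints: x in {-19, -8.393, -3.444, 0}, y in {-3.607, 0, 1.343, 7, 8, 17}
xmin=-19, ymin=-3.607, xmax=0, ymax=17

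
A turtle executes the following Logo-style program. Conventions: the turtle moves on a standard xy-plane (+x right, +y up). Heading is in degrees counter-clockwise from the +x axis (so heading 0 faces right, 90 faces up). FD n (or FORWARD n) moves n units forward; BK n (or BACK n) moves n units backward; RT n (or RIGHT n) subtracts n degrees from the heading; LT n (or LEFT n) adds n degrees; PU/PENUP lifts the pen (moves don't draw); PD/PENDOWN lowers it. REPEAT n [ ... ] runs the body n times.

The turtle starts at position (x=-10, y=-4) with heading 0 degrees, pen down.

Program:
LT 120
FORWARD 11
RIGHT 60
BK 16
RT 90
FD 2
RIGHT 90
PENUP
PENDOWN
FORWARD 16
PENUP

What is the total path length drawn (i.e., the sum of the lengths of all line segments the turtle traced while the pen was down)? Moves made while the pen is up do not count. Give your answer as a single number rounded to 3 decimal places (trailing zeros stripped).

Answer: 45

Derivation:
Executing turtle program step by step:
Start: pos=(-10,-4), heading=0, pen down
LT 120: heading 0 -> 120
FD 11: (-10,-4) -> (-15.5,5.526) [heading=120, draw]
RT 60: heading 120 -> 60
BK 16: (-15.5,5.526) -> (-23.5,-8.33) [heading=60, draw]
RT 90: heading 60 -> 330
FD 2: (-23.5,-8.33) -> (-21.768,-9.33) [heading=330, draw]
RT 90: heading 330 -> 240
PU: pen up
PD: pen down
FD 16: (-21.768,-9.33) -> (-29.768,-23.187) [heading=240, draw]
PU: pen up
Final: pos=(-29.768,-23.187), heading=240, 4 segment(s) drawn

Segment lengths:
  seg 1: (-10,-4) -> (-15.5,5.526), length = 11
  seg 2: (-15.5,5.526) -> (-23.5,-8.33), length = 16
  seg 3: (-23.5,-8.33) -> (-21.768,-9.33), length = 2
  seg 4: (-21.768,-9.33) -> (-29.768,-23.187), length = 16
Total = 45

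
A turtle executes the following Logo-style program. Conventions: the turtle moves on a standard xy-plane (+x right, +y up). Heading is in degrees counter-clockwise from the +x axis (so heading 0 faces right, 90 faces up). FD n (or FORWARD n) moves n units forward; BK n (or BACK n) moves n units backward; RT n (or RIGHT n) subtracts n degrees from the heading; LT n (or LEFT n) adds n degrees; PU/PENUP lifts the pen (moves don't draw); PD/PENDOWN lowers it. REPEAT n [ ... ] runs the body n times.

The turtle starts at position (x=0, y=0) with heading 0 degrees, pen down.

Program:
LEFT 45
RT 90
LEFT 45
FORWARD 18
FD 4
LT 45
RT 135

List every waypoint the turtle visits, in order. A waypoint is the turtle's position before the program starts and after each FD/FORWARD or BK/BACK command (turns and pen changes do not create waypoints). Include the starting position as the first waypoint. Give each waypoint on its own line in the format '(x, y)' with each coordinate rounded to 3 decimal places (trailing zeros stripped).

Answer: (0, 0)
(18, 0)
(22, 0)

Derivation:
Executing turtle program step by step:
Start: pos=(0,0), heading=0, pen down
LT 45: heading 0 -> 45
RT 90: heading 45 -> 315
LT 45: heading 315 -> 0
FD 18: (0,0) -> (18,0) [heading=0, draw]
FD 4: (18,0) -> (22,0) [heading=0, draw]
LT 45: heading 0 -> 45
RT 135: heading 45 -> 270
Final: pos=(22,0), heading=270, 2 segment(s) drawn
Waypoints (3 total):
(0, 0)
(18, 0)
(22, 0)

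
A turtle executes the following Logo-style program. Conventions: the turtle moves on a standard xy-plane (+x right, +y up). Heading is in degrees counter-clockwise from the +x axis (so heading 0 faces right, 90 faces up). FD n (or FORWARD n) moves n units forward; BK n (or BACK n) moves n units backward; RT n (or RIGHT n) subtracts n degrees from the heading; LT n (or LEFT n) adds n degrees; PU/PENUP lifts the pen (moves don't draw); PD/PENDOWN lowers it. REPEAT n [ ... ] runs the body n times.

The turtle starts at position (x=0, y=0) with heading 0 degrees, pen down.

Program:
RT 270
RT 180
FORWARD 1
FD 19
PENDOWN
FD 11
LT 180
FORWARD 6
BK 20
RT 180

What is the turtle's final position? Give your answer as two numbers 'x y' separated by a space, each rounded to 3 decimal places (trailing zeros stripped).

Executing turtle program step by step:
Start: pos=(0,0), heading=0, pen down
RT 270: heading 0 -> 90
RT 180: heading 90 -> 270
FD 1: (0,0) -> (0,-1) [heading=270, draw]
FD 19: (0,-1) -> (0,-20) [heading=270, draw]
PD: pen down
FD 11: (0,-20) -> (0,-31) [heading=270, draw]
LT 180: heading 270 -> 90
FD 6: (0,-31) -> (0,-25) [heading=90, draw]
BK 20: (0,-25) -> (0,-45) [heading=90, draw]
RT 180: heading 90 -> 270
Final: pos=(0,-45), heading=270, 5 segment(s) drawn

Answer: 0 -45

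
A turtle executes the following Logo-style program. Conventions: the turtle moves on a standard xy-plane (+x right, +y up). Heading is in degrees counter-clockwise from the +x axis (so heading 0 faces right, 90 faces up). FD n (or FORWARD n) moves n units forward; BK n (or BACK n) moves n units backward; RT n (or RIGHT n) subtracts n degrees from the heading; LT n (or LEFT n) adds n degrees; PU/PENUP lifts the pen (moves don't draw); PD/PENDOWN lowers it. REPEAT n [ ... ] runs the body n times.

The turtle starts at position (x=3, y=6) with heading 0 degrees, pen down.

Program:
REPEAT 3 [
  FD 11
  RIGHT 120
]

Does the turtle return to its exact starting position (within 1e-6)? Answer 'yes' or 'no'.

Executing turtle program step by step:
Start: pos=(3,6), heading=0, pen down
REPEAT 3 [
  -- iteration 1/3 --
  FD 11: (3,6) -> (14,6) [heading=0, draw]
  RT 120: heading 0 -> 240
  -- iteration 2/3 --
  FD 11: (14,6) -> (8.5,-3.526) [heading=240, draw]
  RT 120: heading 240 -> 120
  -- iteration 3/3 --
  FD 11: (8.5,-3.526) -> (3,6) [heading=120, draw]
  RT 120: heading 120 -> 0
]
Final: pos=(3,6), heading=0, 3 segment(s) drawn

Start position: (3, 6)
Final position: (3, 6)
Distance = 0; < 1e-6 -> CLOSED

Answer: yes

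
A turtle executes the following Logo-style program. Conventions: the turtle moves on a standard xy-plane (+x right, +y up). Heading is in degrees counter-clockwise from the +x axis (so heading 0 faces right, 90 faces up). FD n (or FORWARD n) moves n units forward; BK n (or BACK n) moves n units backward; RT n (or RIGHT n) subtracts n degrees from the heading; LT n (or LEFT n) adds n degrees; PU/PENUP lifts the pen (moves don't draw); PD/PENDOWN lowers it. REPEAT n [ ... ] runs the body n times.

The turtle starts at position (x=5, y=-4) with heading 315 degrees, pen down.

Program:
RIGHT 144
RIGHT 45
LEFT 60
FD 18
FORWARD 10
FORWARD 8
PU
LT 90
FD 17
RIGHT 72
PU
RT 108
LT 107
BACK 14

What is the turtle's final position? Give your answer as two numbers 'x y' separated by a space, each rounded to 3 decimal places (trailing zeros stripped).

Executing turtle program step by step:
Start: pos=(5,-4), heading=315, pen down
RT 144: heading 315 -> 171
RT 45: heading 171 -> 126
LT 60: heading 126 -> 186
FD 18: (5,-4) -> (-12.901,-5.882) [heading=186, draw]
FD 10: (-12.901,-5.882) -> (-22.847,-6.927) [heading=186, draw]
FD 8: (-22.847,-6.927) -> (-30.803,-7.763) [heading=186, draw]
PU: pen up
LT 90: heading 186 -> 276
FD 17: (-30.803,-7.763) -> (-29.026,-24.67) [heading=276, move]
RT 72: heading 276 -> 204
PU: pen up
RT 108: heading 204 -> 96
LT 107: heading 96 -> 203
BK 14: (-29.026,-24.67) -> (-16.139,-19.2) [heading=203, move]
Final: pos=(-16.139,-19.2), heading=203, 3 segment(s) drawn

Answer: -16.139 -19.2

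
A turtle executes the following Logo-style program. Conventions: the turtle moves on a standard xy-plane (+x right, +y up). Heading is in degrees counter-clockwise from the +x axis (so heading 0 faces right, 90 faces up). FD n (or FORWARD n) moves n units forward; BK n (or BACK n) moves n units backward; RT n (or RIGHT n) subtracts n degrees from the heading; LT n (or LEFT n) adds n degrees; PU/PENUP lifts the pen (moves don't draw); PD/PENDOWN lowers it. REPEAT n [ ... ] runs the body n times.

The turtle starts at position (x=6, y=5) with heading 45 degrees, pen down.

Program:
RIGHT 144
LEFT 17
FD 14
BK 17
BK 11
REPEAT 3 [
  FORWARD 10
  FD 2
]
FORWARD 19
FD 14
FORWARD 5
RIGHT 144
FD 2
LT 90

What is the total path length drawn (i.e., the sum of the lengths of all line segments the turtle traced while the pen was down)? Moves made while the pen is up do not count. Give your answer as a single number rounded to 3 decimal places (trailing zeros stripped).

Executing turtle program step by step:
Start: pos=(6,5), heading=45, pen down
RT 144: heading 45 -> 261
LT 17: heading 261 -> 278
FD 14: (6,5) -> (7.948,-8.864) [heading=278, draw]
BK 17: (7.948,-8.864) -> (5.582,7.971) [heading=278, draw]
BK 11: (5.582,7.971) -> (4.052,18.864) [heading=278, draw]
REPEAT 3 [
  -- iteration 1/3 --
  FD 10: (4.052,18.864) -> (5.443,8.961) [heading=278, draw]
  FD 2: (5.443,8.961) -> (5.722,6.981) [heading=278, draw]
  -- iteration 2/3 --
  FD 10: (5.722,6.981) -> (7.113,-2.922) [heading=278, draw]
  FD 2: (7.113,-2.922) -> (7.392,-4.903) [heading=278, draw]
  -- iteration 3/3 --
  FD 10: (7.392,-4.903) -> (8.783,-14.805) [heading=278, draw]
  FD 2: (8.783,-14.805) -> (9.062,-16.786) [heading=278, draw]
]
FD 19: (9.062,-16.786) -> (11.706,-35.601) [heading=278, draw]
FD 14: (11.706,-35.601) -> (13.655,-49.465) [heading=278, draw]
FD 5: (13.655,-49.465) -> (14.35,-54.416) [heading=278, draw]
RT 144: heading 278 -> 134
FD 2: (14.35,-54.416) -> (12.961,-52.977) [heading=134, draw]
LT 90: heading 134 -> 224
Final: pos=(12.961,-52.977), heading=224, 13 segment(s) drawn

Segment lengths:
  seg 1: (6,5) -> (7.948,-8.864), length = 14
  seg 2: (7.948,-8.864) -> (5.582,7.971), length = 17
  seg 3: (5.582,7.971) -> (4.052,18.864), length = 11
  seg 4: (4.052,18.864) -> (5.443,8.961), length = 10
  seg 5: (5.443,8.961) -> (5.722,6.981), length = 2
  seg 6: (5.722,6.981) -> (7.113,-2.922), length = 10
  seg 7: (7.113,-2.922) -> (7.392,-4.903), length = 2
  seg 8: (7.392,-4.903) -> (8.783,-14.805), length = 10
  seg 9: (8.783,-14.805) -> (9.062,-16.786), length = 2
  seg 10: (9.062,-16.786) -> (11.706,-35.601), length = 19
  seg 11: (11.706,-35.601) -> (13.655,-49.465), length = 14
  seg 12: (13.655,-49.465) -> (14.35,-54.416), length = 5
  seg 13: (14.35,-54.416) -> (12.961,-52.977), length = 2
Total = 118

Answer: 118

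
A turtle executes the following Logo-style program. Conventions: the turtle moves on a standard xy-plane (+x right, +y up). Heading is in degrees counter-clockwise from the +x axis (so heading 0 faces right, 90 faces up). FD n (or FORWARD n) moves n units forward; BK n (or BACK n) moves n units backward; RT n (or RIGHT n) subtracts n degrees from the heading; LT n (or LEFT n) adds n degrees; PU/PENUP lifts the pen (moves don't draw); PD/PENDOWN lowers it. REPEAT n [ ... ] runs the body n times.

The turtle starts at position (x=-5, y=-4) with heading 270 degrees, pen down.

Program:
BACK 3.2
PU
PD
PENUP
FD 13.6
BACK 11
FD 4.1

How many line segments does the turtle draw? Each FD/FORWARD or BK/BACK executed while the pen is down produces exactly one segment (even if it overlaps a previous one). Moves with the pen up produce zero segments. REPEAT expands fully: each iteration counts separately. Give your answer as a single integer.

Answer: 1

Derivation:
Executing turtle program step by step:
Start: pos=(-5,-4), heading=270, pen down
BK 3.2: (-5,-4) -> (-5,-0.8) [heading=270, draw]
PU: pen up
PD: pen down
PU: pen up
FD 13.6: (-5,-0.8) -> (-5,-14.4) [heading=270, move]
BK 11: (-5,-14.4) -> (-5,-3.4) [heading=270, move]
FD 4.1: (-5,-3.4) -> (-5,-7.5) [heading=270, move]
Final: pos=(-5,-7.5), heading=270, 1 segment(s) drawn
Segments drawn: 1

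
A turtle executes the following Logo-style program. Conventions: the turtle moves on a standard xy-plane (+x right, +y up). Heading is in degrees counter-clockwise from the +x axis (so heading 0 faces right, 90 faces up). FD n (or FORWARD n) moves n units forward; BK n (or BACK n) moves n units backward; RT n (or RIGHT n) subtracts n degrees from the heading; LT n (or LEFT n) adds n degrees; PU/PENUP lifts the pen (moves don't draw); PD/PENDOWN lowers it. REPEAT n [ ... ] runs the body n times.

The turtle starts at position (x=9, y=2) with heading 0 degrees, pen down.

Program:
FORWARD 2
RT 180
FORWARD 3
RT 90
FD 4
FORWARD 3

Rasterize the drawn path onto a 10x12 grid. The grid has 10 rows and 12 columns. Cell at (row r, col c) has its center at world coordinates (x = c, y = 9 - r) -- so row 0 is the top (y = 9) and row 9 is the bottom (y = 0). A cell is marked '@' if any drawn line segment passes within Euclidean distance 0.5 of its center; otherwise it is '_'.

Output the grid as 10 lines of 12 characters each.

Answer: ________@___
________@___
________@___
________@___
________@___
________@___
________@___
________@@@@
____________
____________

Derivation:
Segment 0: (9,2) -> (11,2)
Segment 1: (11,2) -> (8,2)
Segment 2: (8,2) -> (8,6)
Segment 3: (8,6) -> (8,9)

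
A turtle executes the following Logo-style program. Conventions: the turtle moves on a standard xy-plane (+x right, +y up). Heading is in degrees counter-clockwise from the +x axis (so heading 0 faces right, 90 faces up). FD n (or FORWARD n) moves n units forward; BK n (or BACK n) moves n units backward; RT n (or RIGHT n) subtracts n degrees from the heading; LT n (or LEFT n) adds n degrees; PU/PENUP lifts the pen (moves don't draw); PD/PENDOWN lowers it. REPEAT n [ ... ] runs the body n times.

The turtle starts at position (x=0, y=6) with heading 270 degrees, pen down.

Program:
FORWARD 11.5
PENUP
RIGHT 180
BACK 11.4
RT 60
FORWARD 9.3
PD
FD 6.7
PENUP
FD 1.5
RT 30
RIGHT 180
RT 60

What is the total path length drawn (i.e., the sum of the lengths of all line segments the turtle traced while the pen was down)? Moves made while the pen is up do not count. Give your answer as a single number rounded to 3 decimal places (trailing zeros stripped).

Answer: 18.2

Derivation:
Executing turtle program step by step:
Start: pos=(0,6), heading=270, pen down
FD 11.5: (0,6) -> (0,-5.5) [heading=270, draw]
PU: pen up
RT 180: heading 270 -> 90
BK 11.4: (0,-5.5) -> (0,-16.9) [heading=90, move]
RT 60: heading 90 -> 30
FD 9.3: (0,-16.9) -> (8.054,-12.25) [heading=30, move]
PD: pen down
FD 6.7: (8.054,-12.25) -> (13.856,-8.9) [heading=30, draw]
PU: pen up
FD 1.5: (13.856,-8.9) -> (15.155,-8.15) [heading=30, move]
RT 30: heading 30 -> 0
RT 180: heading 0 -> 180
RT 60: heading 180 -> 120
Final: pos=(15.155,-8.15), heading=120, 2 segment(s) drawn

Segment lengths:
  seg 1: (0,6) -> (0,-5.5), length = 11.5
  seg 2: (8.054,-12.25) -> (13.856,-8.9), length = 6.7
Total = 18.2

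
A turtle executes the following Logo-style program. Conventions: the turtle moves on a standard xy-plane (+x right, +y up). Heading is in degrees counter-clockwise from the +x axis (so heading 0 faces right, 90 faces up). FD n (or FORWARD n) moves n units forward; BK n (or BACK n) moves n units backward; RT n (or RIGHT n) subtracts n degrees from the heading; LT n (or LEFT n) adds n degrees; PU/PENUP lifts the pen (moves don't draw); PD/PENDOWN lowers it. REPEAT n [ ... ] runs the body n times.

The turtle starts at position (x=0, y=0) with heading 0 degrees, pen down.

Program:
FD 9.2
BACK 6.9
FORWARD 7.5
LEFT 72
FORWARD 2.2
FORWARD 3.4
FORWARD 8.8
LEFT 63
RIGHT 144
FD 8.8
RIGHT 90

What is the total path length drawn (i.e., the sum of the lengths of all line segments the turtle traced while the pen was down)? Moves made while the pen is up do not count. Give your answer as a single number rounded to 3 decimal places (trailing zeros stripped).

Answer: 46.8

Derivation:
Executing turtle program step by step:
Start: pos=(0,0), heading=0, pen down
FD 9.2: (0,0) -> (9.2,0) [heading=0, draw]
BK 6.9: (9.2,0) -> (2.3,0) [heading=0, draw]
FD 7.5: (2.3,0) -> (9.8,0) [heading=0, draw]
LT 72: heading 0 -> 72
FD 2.2: (9.8,0) -> (10.48,2.092) [heading=72, draw]
FD 3.4: (10.48,2.092) -> (11.53,5.326) [heading=72, draw]
FD 8.8: (11.53,5.326) -> (14.25,13.695) [heading=72, draw]
LT 63: heading 72 -> 135
RT 144: heading 135 -> 351
FD 8.8: (14.25,13.695) -> (22.942,12.319) [heading=351, draw]
RT 90: heading 351 -> 261
Final: pos=(22.942,12.319), heading=261, 7 segment(s) drawn

Segment lengths:
  seg 1: (0,0) -> (9.2,0), length = 9.2
  seg 2: (9.2,0) -> (2.3,0), length = 6.9
  seg 3: (2.3,0) -> (9.8,0), length = 7.5
  seg 4: (9.8,0) -> (10.48,2.092), length = 2.2
  seg 5: (10.48,2.092) -> (11.53,5.326), length = 3.4
  seg 6: (11.53,5.326) -> (14.25,13.695), length = 8.8
  seg 7: (14.25,13.695) -> (22.942,12.319), length = 8.8
Total = 46.8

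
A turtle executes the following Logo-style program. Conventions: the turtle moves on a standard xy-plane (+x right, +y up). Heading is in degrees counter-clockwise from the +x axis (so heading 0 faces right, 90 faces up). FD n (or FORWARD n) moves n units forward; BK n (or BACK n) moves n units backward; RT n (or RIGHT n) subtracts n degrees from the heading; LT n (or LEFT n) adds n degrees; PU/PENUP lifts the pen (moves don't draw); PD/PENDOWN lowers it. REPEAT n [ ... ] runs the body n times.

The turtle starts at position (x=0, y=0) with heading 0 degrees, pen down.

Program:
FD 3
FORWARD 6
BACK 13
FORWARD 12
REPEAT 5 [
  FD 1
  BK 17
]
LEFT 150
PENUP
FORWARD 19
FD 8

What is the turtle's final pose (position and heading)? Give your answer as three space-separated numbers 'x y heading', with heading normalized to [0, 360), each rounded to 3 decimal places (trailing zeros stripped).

Answer: -95.383 13.5 150

Derivation:
Executing turtle program step by step:
Start: pos=(0,0), heading=0, pen down
FD 3: (0,0) -> (3,0) [heading=0, draw]
FD 6: (3,0) -> (9,0) [heading=0, draw]
BK 13: (9,0) -> (-4,0) [heading=0, draw]
FD 12: (-4,0) -> (8,0) [heading=0, draw]
REPEAT 5 [
  -- iteration 1/5 --
  FD 1: (8,0) -> (9,0) [heading=0, draw]
  BK 17: (9,0) -> (-8,0) [heading=0, draw]
  -- iteration 2/5 --
  FD 1: (-8,0) -> (-7,0) [heading=0, draw]
  BK 17: (-7,0) -> (-24,0) [heading=0, draw]
  -- iteration 3/5 --
  FD 1: (-24,0) -> (-23,0) [heading=0, draw]
  BK 17: (-23,0) -> (-40,0) [heading=0, draw]
  -- iteration 4/5 --
  FD 1: (-40,0) -> (-39,0) [heading=0, draw]
  BK 17: (-39,0) -> (-56,0) [heading=0, draw]
  -- iteration 5/5 --
  FD 1: (-56,0) -> (-55,0) [heading=0, draw]
  BK 17: (-55,0) -> (-72,0) [heading=0, draw]
]
LT 150: heading 0 -> 150
PU: pen up
FD 19: (-72,0) -> (-88.454,9.5) [heading=150, move]
FD 8: (-88.454,9.5) -> (-95.383,13.5) [heading=150, move]
Final: pos=(-95.383,13.5), heading=150, 14 segment(s) drawn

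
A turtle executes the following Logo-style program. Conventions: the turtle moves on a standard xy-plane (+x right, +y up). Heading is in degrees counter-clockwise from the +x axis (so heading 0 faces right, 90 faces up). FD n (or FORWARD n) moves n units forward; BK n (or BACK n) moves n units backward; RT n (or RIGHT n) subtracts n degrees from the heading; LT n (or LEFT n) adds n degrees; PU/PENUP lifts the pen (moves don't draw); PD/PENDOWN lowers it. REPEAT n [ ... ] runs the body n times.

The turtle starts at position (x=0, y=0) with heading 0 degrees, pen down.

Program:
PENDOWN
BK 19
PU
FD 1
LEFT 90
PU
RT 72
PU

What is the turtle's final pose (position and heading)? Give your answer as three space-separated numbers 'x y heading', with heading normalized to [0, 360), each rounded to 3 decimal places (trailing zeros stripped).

Executing turtle program step by step:
Start: pos=(0,0), heading=0, pen down
PD: pen down
BK 19: (0,0) -> (-19,0) [heading=0, draw]
PU: pen up
FD 1: (-19,0) -> (-18,0) [heading=0, move]
LT 90: heading 0 -> 90
PU: pen up
RT 72: heading 90 -> 18
PU: pen up
Final: pos=(-18,0), heading=18, 1 segment(s) drawn

Answer: -18 0 18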